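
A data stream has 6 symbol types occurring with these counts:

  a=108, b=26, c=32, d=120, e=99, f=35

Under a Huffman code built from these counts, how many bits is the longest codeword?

4

Merge the two lowest-weight nodes at each step:
combine b(26), c(32) → 58
combine f(35), 58 → 93
combine 93, e(99) → 192
combine a(108), d(120) → 228
combine 192, 228 → 420
The first pair merged (b, c) ends up deepest, at depth 4.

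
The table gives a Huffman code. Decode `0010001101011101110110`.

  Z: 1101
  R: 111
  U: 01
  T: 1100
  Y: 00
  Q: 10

Read left to right; each codeword is recognised as soon as it completes (prefix code):
  00→Y | 10→Q | 00→Y | 1101→Z | 01→U | 1101→Z | 1101→Z | 10→Q
Decoded message: YQYZUZZQ

YQYZUZZQ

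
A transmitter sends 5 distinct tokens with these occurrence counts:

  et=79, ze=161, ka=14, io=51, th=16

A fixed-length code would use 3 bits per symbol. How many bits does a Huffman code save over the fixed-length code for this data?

Fixed-length: 3 bits × 321 symbols = 963 bits.
Huffman merges:
merge ka(14) and th(16): 30
merge 30 and io(51): 81
merge et(79) and 81: 160
merge 160 and ze(161): 321
Huffman total = 30 + 81 + 160 + 321 = 592 bits.
Saving = 963 − 592 = 371 bits.

371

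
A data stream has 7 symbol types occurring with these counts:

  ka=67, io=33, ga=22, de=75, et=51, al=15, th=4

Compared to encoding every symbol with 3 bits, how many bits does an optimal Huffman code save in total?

133

Fixed-length: 3 bits × 267 symbols = 801 bits.
Huffman merges:
th(4) + al(15) → 19
19 + ga(22) → 41
io(33) + 41 → 74
et(51) + ka(67) → 118
74 + de(75) → 149
118 + 149 → 267
Huffman total = 19 + 41 + 74 + 118 + 149 + 267 = 668 bits.
Saving = 801 − 668 = 133 bits.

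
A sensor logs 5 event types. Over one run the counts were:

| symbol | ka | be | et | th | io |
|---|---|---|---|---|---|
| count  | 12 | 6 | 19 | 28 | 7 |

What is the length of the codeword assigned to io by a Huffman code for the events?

4

Repeatedly merge the two smallest:
be(6) + io(7) → 13
ka(12) + 13 → 25
et(19) + 25 → 44
th(28) + 44 → 72
The subtree containing io is merged 4 times, so code length = 4.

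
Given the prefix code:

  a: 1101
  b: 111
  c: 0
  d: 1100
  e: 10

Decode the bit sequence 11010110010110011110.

acdedbe

Read left to right; each codeword is recognised as soon as it completes (prefix code):
  1101→a | 0→c | 1100→d | 10→e | 1100→d | 111→b | 10→e
Decoded message: acdedbe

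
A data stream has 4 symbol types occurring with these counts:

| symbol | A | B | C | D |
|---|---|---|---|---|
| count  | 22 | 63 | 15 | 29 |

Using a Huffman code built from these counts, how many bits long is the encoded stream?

232

Greedily combine the two least-frequent nodes:
C(15) + A(22) → 37
D(29) + 37 → 66
B(63) + 66 → 129
The encoded length is the sum of every internal node's weight: 37 + 66 + 129 = 232 bits.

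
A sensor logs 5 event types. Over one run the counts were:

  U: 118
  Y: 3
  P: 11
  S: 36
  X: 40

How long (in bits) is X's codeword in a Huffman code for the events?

Huffman merges, smallest pair first:
combine Y(3), P(11) → 14
combine 14, S(36) → 50
combine X(40), 50 → 90
combine 90, U(118) → 208
X sits 2 levels below the root, so its codeword is 2 bits.

2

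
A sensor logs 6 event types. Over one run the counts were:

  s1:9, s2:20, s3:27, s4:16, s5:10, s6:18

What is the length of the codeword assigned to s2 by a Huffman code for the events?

Repeatedly merge the two smallest:
s1(9) + s5(10) → 19
s4(16) + s6(18) → 34
19 + s2(20) → 39
s3(27) + 34 → 61
39 + 61 → 100
The subtree containing s2 is merged 2 times, so code length = 2.

2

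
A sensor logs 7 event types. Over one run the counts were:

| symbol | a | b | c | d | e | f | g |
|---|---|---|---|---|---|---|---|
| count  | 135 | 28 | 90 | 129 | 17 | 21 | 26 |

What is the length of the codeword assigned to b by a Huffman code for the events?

Huffman merges, smallest pair first:
merge e(17) and f(21): 38
merge g(26) and b(28): 54
merge 38 and 54: 92
merge c(90) and 92: 182
merge d(129) and a(135): 264
merge 182 and 264: 446
b's leaf is at depth 4, giving a 4-bit codeword.

4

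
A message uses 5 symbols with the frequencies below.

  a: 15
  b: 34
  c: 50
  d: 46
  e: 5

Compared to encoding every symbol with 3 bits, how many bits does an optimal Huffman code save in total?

Fixed-length: 3 bits × 150 symbols = 450 bits.
Huffman merges:
combine e(5), a(15) → 20
combine 20, b(34) → 54
combine d(46), c(50) → 96
combine 54, 96 → 150
Huffman total = 20 + 54 + 96 + 150 = 320 bits.
Saving = 450 − 320 = 130 bits.

130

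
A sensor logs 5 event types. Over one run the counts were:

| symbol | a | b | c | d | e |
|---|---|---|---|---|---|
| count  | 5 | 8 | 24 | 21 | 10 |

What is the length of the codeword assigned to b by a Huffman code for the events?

Repeatedly merge the two smallest:
a(5) + b(8) → 13
e(10) + 13 → 23
d(21) + 23 → 44
c(24) + 44 → 68
The subtree containing b is merged 4 times, so code length = 4.

4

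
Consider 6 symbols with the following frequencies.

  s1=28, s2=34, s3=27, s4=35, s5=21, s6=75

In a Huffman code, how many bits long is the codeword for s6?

Huffman merges, smallest pair first:
merge s5(21) and s3(27): 48
merge s1(28) and s2(34): 62
merge s4(35) and 48: 83
merge 62 and s6(75): 137
merge 83 and 137: 220
s6's leaf is at depth 2, giving a 2-bit codeword.

2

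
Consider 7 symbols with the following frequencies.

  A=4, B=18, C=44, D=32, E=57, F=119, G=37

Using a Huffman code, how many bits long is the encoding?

Greedily combine the two least-frequent nodes:
combine A(4), B(18) → 22
combine 22, D(32) → 54
combine G(37), C(44) → 81
combine 54, E(57) → 111
combine 81, 111 → 192
combine F(119), 192 → 311
Total encoded bits = sum of merged weights = 22 + 54 + 81 + 111 + 192 + 311 = 771.

771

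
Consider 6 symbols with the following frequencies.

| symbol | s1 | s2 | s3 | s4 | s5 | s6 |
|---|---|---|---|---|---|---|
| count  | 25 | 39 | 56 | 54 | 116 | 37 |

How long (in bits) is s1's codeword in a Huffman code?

3

Huffman merges, smallest pair first:
merge s1(25) and s6(37): 62
merge s2(39) and s4(54): 93
merge s3(56) and 62: 118
merge 93 and s5(116): 209
merge 118 and 209: 327
s1 sits 3 levels below the root, so its codeword is 3 bits.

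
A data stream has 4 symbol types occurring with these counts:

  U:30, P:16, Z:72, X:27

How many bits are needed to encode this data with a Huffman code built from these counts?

261

Merge the two smallest weights repeatedly:
P(16) + X(27) → 43
U(30) + 43 → 73
Z(72) + 73 → 145
Total encoded bits = sum of merged weights = 43 + 73 + 145 = 261.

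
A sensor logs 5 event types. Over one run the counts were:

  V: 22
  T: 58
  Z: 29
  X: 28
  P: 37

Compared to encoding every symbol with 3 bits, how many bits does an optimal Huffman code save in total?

124

Fixed-length: 3 bits × 174 symbols = 522 bits.
Huffman merges:
V(22) + X(28) → 50
Z(29) + P(37) → 66
50 + T(58) → 108
66 + 108 → 174
Huffman total = 50 + 66 + 108 + 174 = 398 bits.
Saving = 522 − 398 = 124 bits.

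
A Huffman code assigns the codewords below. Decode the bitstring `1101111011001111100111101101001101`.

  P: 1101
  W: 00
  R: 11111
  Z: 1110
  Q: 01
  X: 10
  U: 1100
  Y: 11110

Read left to right; each codeword is recognised as soon as it completes (prefix code):
  1101→P | 1110→Z | 1100→U | 11111→R | 00→W | 11110→Y | 1101→P | 00→W | 1101→P
Decoded message: PZURWYPWP

PZURWYPWP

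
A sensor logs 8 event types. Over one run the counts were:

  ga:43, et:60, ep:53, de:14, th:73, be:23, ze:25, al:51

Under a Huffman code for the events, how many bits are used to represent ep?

3

Repeatedly merge the two smallest:
de(14) + be(23) → 37
ze(25) + 37 → 62
ga(43) + al(51) → 94
ep(53) + et(60) → 113
62 + th(73) → 135
94 + 113 → 207
135 + 207 → 342
ep's leaf is at depth 3, giving a 3-bit codeword.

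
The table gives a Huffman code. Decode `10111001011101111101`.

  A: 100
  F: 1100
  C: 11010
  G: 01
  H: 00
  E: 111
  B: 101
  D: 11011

BFBDEG

Read left to right; each codeword is recognised as soon as it completes (prefix code):
  101→B | 1100→F | 101→B | 11011→D | 111→E | 01→G
Decoded message: BFBDEG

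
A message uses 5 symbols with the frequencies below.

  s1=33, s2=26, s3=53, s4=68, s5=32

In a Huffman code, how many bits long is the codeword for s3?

Repeatedly merge the two smallest:
merge s2(26) and s5(32): 58
merge s1(33) and s3(53): 86
merge 58 and s4(68): 126
merge 86 and 126: 212
s3's leaf is at depth 2, giving a 2-bit codeword.

2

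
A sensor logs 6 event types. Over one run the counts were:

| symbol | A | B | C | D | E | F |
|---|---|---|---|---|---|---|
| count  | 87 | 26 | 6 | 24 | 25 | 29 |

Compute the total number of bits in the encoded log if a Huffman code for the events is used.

447

Build the Huffman tree bottom-up:
C(6) + D(24) → 30
E(25) + B(26) → 51
F(29) + 30 → 59
51 + 59 → 110
A(87) + 110 → 197
The encoded length is the sum of every internal node's weight: 30 + 51 + 59 + 110 + 197 = 447 bits.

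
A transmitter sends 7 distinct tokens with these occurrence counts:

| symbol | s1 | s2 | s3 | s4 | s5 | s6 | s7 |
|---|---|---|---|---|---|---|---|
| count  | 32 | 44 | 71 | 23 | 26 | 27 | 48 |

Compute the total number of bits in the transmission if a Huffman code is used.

742

Build the Huffman tree bottom-up:
merge s4(23) and s5(26): 49
merge s6(27) and s1(32): 59
merge s2(44) and s7(48): 92
merge 49 and 59: 108
merge s3(71) and 92: 163
merge 108 and 163: 271
Each symbol's bit-cost is frequency × depth; summing gives 742 bits (equivalently 49 + 59 + 92 + 108 + 163 + 271).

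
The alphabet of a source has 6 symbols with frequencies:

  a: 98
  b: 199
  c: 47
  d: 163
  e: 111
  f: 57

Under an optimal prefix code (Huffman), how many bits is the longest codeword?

Merge the two lowest-weight nodes at each step:
merge c(47) and f(57): 104
merge a(98) and 104: 202
merge e(111) and d(163): 274
merge b(199) and 202: 401
merge 274 and 401: 675
The first pair merged (c, f) ends up deepest, at depth 4.

4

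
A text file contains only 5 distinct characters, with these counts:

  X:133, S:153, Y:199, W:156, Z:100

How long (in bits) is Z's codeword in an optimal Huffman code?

Build the tree from the bottom:
combine Z(100), X(133) → 233
combine S(153), W(156) → 309
combine Y(199), 233 → 432
combine 309, 432 → 741
Z sits 3 levels below the root, so its codeword is 3 bits.

3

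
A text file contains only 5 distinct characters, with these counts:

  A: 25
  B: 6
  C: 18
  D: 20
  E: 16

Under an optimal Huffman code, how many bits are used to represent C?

2

Repeatedly merge the two smallest:
merge B(6) and E(16): 22
merge C(18) and D(20): 38
merge 22 and A(25): 47
merge 38 and 47: 85
The subtree containing C is merged 2 times, so code length = 2.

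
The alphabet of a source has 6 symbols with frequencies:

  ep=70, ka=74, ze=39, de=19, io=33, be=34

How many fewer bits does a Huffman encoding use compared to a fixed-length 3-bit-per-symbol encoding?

Fixed-length: 3 bits × 269 symbols = 807 bits.
Huffman merges:
de(19) + io(33) → 52
be(34) + ze(39) → 73
52 + ep(70) → 122
73 + ka(74) → 147
122 + 147 → 269
Huffman total = 52 + 73 + 122 + 147 + 269 = 663 bits.
Saving = 807 − 663 = 144 bits.

144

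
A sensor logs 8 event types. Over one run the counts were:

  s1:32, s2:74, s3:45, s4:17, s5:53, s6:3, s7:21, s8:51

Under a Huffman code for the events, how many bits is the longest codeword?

5

Merge the two lowest-weight nodes at each step:
merge s6(3) and s4(17): 20
merge 20 and s7(21): 41
merge s1(32) and 41: 73
merge s3(45) and s8(51): 96
merge s5(53) and 73: 126
merge s2(74) and 96: 170
merge 126 and 170: 296
The first pair merged (s6, s4) ends up deepest, at depth 5.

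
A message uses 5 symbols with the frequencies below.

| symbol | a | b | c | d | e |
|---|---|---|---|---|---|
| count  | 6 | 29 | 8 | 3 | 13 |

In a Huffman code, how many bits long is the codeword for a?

Build the tree from the bottom:
merge d(3) and a(6): 9
merge c(8) and 9: 17
merge e(13) and 17: 30
merge b(29) and 30: 59
a sits 4 levels below the root, so its codeword is 4 bits.

4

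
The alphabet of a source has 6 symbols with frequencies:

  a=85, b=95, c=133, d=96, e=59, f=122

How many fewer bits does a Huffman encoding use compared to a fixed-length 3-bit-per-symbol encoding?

Fixed-length: 3 bits × 590 symbols = 1770 bits.
Huffman merges:
combine e(59), a(85) → 144
combine b(95), d(96) → 191
combine f(122), c(133) → 255
combine 144, 191 → 335
combine 255, 335 → 590
Huffman total = 144 + 191 + 255 + 335 + 590 = 1515 bits.
Saving = 1770 − 1515 = 255 bits.

255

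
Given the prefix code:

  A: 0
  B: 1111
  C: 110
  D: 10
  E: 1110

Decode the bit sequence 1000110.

DAAC

Read left to right; each codeword is recognised as soon as it completes (prefix code):
  10→D | 0→A | 0→A | 110→C
Decoded message: DAAC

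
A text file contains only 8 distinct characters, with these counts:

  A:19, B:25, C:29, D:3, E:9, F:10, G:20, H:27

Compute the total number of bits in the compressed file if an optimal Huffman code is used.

Build the Huffman tree bottom-up:
merge D(3) and E(9): 12
merge F(10) and 12: 22
merge A(19) and G(20): 39
merge 22 and B(25): 47
merge H(27) and C(29): 56
merge 39 and 47: 86
merge 56 and 86: 142
The encoded length is the sum of every internal node's weight: 12 + 22 + 39 + 47 + 56 + 86 + 142 = 404 bits.

404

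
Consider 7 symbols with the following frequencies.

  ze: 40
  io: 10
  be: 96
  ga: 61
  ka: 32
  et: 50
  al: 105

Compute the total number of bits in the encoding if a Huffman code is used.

Build the Huffman tree bottom-up:
merge io(10) and ka(32): 42
merge ze(40) and 42: 82
merge et(50) and ga(61): 111
merge 82 and be(96): 178
merge al(105) and 111: 216
merge 178 and 216: 394
Each symbol's bit-cost is frequency × depth; summing gives 1023 bits (equivalently 42 + 82 + 111 + 178 + 216 + 394).

1023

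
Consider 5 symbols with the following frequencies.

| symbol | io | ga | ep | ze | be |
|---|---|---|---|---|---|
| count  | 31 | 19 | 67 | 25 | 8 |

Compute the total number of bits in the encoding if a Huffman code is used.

312

Greedily combine the two least-frequent nodes:
merge be(8) and ga(19): 27
merge ze(25) and 27: 52
merge io(31) and 52: 83
merge ep(67) and 83: 150
Each symbol's bit-cost is frequency × depth; summing gives 312 bits (equivalently 27 + 52 + 83 + 150).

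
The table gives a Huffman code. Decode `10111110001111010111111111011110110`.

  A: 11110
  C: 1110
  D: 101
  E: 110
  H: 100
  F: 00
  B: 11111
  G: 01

DAFADBCAE

Read left to right; each codeword is recognised as soon as it completes (prefix code):
  101→D | 11110→A | 00→F | 11110→A | 101→D | 11111→B | 1110→C | 11110→A | 110→E
Decoded message: DAFADBCAE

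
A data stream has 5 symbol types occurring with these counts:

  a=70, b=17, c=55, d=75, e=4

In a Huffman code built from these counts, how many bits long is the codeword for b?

Huffman merges, smallest pair first:
combine e(4), b(17) → 21
combine 21, c(55) → 76
combine a(70), d(75) → 145
combine 76, 145 → 221
b's leaf is at depth 3, giving a 3-bit codeword.

3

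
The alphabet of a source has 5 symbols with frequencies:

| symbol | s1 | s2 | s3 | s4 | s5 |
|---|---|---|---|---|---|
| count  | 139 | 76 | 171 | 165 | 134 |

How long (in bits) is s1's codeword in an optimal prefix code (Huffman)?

2

Huffman merges, smallest pair first:
s2(76) + s5(134) → 210
s1(139) + s4(165) → 304
s3(171) + 210 → 381
304 + 381 → 685
s1 sits 2 levels below the root, so its codeword is 2 bits.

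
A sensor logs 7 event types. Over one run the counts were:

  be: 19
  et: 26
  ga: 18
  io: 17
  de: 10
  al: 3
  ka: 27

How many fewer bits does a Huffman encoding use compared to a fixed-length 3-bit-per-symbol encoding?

40

Fixed-length: 3 bits × 120 symbols = 360 bits.
Huffman merges:
merge al(3) and de(10): 13
merge 13 and io(17): 30
merge ga(18) and be(19): 37
merge et(26) and ka(27): 53
merge 30 and 37: 67
merge 53 and 67: 120
Huffman total = 13 + 30 + 37 + 53 + 67 + 120 = 320 bits.
Saving = 360 − 320 = 40 bits.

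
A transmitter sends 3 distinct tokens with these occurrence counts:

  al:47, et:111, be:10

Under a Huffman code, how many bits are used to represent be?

Repeatedly merge the two smallest:
combine be(10), al(47) → 57
combine 57, et(111) → 168
The subtree containing be is merged 2 times, so code length = 2.

2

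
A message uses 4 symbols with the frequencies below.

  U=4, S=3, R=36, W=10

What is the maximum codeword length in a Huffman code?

Merge the two lowest-weight nodes at each step:
combine S(3), U(4) → 7
combine 7, W(10) → 17
combine 17, R(36) → 53
The first pair merged (S, U) ends up deepest, at depth 3.

3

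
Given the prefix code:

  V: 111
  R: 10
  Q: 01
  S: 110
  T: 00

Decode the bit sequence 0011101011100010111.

TVQQSTRV

Read left to right; each codeword is recognised as soon as it completes (prefix code):
  00→T | 111→V | 01→Q | 01→Q | 110→S | 00→T | 10→R | 111→V
Decoded message: TVQQSTRV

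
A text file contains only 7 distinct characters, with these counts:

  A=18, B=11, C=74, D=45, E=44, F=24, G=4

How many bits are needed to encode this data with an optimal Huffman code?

545

Greedily combine the two least-frequent nodes:
combine G(4), B(11) → 15
combine 15, A(18) → 33
combine F(24), 33 → 57
combine E(44), D(45) → 89
combine 57, C(74) → 131
combine 89, 131 → 220
Each symbol's bit-cost is frequency × depth; summing gives 545 bits (equivalently 15 + 33 + 57 + 89 + 131 + 220).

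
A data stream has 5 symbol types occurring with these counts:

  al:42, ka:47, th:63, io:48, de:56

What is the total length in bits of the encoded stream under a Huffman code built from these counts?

Build the Huffman tree bottom-up:
combine al(42), ka(47) → 89
combine io(48), de(56) → 104
combine th(63), 89 → 152
combine 104, 152 → 256
Total encoded bits = sum of merged weights = 89 + 104 + 152 + 256 = 601.

601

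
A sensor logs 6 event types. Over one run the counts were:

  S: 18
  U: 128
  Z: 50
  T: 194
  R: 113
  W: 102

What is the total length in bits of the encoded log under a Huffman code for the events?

Greedily combine the two least-frequent nodes:
merge S(18) and Z(50): 68
merge 68 and W(102): 170
merge R(113) and U(128): 241
merge 170 and T(194): 364
merge 241 and 364: 605
The encoded length is the sum of every internal node's weight: 68 + 170 + 241 + 364 + 605 = 1448 bits.

1448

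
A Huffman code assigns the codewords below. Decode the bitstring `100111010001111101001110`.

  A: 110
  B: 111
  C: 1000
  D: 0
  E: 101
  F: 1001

Read left to right; each codeword is recognised as soon as it completes (prefix code):
  1001→F | 110→A | 1000→C | 111→B | 110→A | 1001→F | 110→A
Decoded message: FACBAFA

FACBAFA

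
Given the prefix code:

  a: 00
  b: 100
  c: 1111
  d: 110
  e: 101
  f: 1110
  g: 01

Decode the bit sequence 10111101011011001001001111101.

Read left to right; each codeword is recognised as soon as it completes (prefix code):
  101→e | 1110→f | 101→e | 101→e | 100→b | 100→b | 100→b | 1111→c | 101→e
Decoded message: efeebbbce

efeebbbce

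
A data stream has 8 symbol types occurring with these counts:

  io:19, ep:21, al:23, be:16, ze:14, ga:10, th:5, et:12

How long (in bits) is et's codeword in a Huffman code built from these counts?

Build the tree from the bottom:
combine th(5), ga(10) → 15
combine et(12), ze(14) → 26
combine 15, be(16) → 31
combine io(19), ep(21) → 40
combine al(23), 26 → 49
combine 31, 40 → 71
combine 49, 71 → 120
et sits 3 levels below the root, so its codeword is 3 bits.

3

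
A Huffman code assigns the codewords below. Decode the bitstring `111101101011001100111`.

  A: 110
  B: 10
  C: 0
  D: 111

DBABACACD

Read left to right; each codeword is recognised as soon as it completes (prefix code):
  111→D | 10→B | 110→A | 10→B | 110→A | 0→C | 110→A | 0→C | 111→D
Decoded message: DBABACACD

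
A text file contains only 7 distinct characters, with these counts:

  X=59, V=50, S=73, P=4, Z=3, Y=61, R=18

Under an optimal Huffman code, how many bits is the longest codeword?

Merge the two lowest-weight nodes at each step:
merge Z(3) and P(4): 7
merge 7 and R(18): 25
merge 25 and V(50): 75
merge X(59) and Y(61): 120
merge S(73) and 75: 148
merge 120 and 148: 268
The first pair merged (Z, P) ends up deepest, at depth 5.

5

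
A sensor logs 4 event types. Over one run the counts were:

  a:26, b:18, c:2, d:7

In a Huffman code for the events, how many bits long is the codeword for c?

3

Huffman merges, smallest pair first:
combine c(2), d(7) → 9
combine 9, b(18) → 27
combine a(26), 27 → 53
c's leaf is at depth 3, giving a 3-bit codeword.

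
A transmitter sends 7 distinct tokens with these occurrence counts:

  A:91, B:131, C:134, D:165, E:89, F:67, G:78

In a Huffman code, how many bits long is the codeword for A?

Huffman merges, smallest pair first:
F(67) + G(78) → 145
E(89) + A(91) → 180
B(131) + C(134) → 265
145 + D(165) → 310
180 + 265 → 445
310 + 445 → 755
The subtree containing A is merged 3 times, so code length = 3.

3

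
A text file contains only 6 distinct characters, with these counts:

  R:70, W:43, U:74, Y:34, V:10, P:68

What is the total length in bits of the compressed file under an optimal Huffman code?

729

Greedily combine the two least-frequent nodes:
combine V(10), Y(34) → 44
combine W(43), 44 → 87
combine P(68), R(70) → 138
combine U(74), 87 → 161
combine 138, 161 → 299
The encoded length is the sum of every internal node's weight: 44 + 87 + 138 + 161 + 299 = 729 bits.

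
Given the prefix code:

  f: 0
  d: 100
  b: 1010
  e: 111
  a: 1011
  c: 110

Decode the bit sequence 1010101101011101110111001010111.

Read left to right; each codeword is recognised as soon as it completes (prefix code):
  1010→b | 1011→a | 0→f | 1011→a | 1011→a | 1011→a | 100→d | 1010→b | 111→e
Decoded message: bafaaadbe

bafaaadbe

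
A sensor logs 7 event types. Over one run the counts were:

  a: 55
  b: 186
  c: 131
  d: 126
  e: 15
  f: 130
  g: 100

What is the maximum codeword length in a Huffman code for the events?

4

Merge the two lowest-weight nodes at each step:
merge e(15) and a(55): 70
merge 70 and g(100): 170
merge d(126) and f(130): 256
merge c(131) and 170: 301
merge b(186) and 256: 442
merge 301 and 442: 743
Maximum depth reached is 4.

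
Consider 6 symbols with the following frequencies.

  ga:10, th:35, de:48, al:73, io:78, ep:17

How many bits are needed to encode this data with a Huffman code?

Greedily combine the two least-frequent nodes:
combine ga(10), ep(17) → 27
combine 27, th(35) → 62
combine de(48), 62 → 110
combine al(73), io(78) → 151
combine 110, 151 → 261
The encoded length is the sum of every internal node's weight: 27 + 62 + 110 + 151 + 261 = 611 bits.

611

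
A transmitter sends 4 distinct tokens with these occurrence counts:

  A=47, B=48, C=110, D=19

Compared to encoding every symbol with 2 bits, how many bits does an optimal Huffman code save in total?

44

Fixed-length: 2 bits × 224 symbols = 448 bits.
Huffman merges:
merge D(19) and A(47): 66
merge B(48) and 66: 114
merge C(110) and 114: 224
Huffman total = 66 + 114 + 224 = 404 bits.
Saving = 448 − 404 = 44 bits.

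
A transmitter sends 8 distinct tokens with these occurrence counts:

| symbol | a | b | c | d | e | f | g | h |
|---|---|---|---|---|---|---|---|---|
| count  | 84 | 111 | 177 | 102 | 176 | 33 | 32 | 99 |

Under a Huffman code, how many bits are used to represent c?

2

Huffman merges, smallest pair first:
merge g(32) and f(33): 65
merge 65 and a(84): 149
merge h(99) and d(102): 201
merge b(111) and 149: 260
merge e(176) and c(177): 353
merge 201 and 260: 461
merge 353 and 461: 814
c's leaf is at depth 2, giving a 2-bit codeword.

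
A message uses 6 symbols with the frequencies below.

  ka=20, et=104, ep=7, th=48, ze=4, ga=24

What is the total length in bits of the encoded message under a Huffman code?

407

Greedily combine the two least-frequent nodes:
ze(4) + ep(7) → 11
11 + ka(20) → 31
ga(24) + 31 → 55
th(48) + 55 → 103
103 + et(104) → 207
The encoded length is the sum of every internal node's weight: 11 + 31 + 55 + 103 + 207 = 407 bits.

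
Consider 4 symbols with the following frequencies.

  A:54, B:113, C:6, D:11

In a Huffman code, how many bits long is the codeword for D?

Repeatedly merge the two smallest:
combine C(6), D(11) → 17
combine 17, A(54) → 71
combine 71, B(113) → 184
D sits 3 levels below the root, so its codeword is 3 bits.

3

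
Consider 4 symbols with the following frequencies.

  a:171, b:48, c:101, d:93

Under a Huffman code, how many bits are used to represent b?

3

Repeatedly merge the two smallest:
b(48) + d(93) → 141
c(101) + 141 → 242
a(171) + 242 → 413
b sits 3 levels below the root, so its codeword is 3 bits.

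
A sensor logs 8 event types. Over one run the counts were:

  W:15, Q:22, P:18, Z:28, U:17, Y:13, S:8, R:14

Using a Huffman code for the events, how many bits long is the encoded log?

Merge the two smallest weights repeatedly:
merge S(8) and Y(13): 21
merge R(14) and W(15): 29
merge U(17) and P(18): 35
merge 21 and Q(22): 43
merge Z(28) and 29: 57
merge 35 and 43: 78
merge 57 and 78: 135
Each symbol's bit-cost is frequency × depth; summing gives 398 bits (equivalently 21 + 29 + 35 + 43 + 57 + 78 + 135).

398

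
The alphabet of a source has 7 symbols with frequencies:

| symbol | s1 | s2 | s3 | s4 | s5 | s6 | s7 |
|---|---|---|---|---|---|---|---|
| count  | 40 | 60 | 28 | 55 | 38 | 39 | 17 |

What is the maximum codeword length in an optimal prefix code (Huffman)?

Merge the two lowest-weight nodes at each step:
combine s7(17), s3(28) → 45
combine s5(38), s6(39) → 77
combine s1(40), 45 → 85
combine s4(55), s2(60) → 115
combine 77, 85 → 162
combine 115, 162 → 277
Maximum depth reached is 4.

4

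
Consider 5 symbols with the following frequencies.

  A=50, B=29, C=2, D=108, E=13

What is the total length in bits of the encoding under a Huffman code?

Greedily combine the two least-frequent nodes:
C(2) + E(13) → 15
15 + B(29) → 44
44 + A(50) → 94
94 + D(108) → 202
The encoded length is the sum of every internal node's weight: 15 + 44 + 94 + 202 = 355 bits.

355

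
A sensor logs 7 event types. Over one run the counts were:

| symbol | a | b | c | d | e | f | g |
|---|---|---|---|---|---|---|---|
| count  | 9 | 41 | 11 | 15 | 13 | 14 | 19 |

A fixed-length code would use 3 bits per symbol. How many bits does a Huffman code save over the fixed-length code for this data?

Fixed-length: 3 bits × 122 symbols = 366 bits.
Huffman merges:
merge a(9) and c(11): 20
merge e(13) and f(14): 27
merge d(15) and g(19): 34
merge 20 and 27: 47
merge 34 and b(41): 75
merge 47 and 75: 122
Huffman total = 20 + 27 + 34 + 47 + 75 + 122 = 325 bits.
Saving = 366 − 325 = 41 bits.

41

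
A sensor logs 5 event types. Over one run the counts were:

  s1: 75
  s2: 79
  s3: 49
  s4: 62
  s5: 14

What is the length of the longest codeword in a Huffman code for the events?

3

Merge the two lowest-weight nodes at each step:
combine s5(14), s3(49) → 63
combine s4(62), 63 → 125
combine s1(75), s2(79) → 154
combine 125, 154 → 279
The rarest symbols sit at the bottom; the longest codeword is 3 bits.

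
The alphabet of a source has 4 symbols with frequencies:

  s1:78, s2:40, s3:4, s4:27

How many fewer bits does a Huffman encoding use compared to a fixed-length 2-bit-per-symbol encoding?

Fixed-length: 2 bits × 149 symbols = 298 bits.
Huffman merges:
combine s3(4), s4(27) → 31
combine 31, s2(40) → 71
combine 71, s1(78) → 149
Huffman total = 31 + 71 + 149 = 251 bits.
Saving = 298 − 251 = 47 bits.

47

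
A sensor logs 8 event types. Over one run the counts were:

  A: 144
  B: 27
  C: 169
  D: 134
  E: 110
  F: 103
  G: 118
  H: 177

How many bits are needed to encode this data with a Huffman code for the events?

Greedily combine the two least-frequent nodes:
B(27) + F(103) → 130
E(110) + G(118) → 228
130 + D(134) → 264
A(144) + C(169) → 313
H(177) + 228 → 405
264 + 313 → 577
405 + 577 → 982
Each symbol's bit-cost is frequency × depth; summing gives 2899 bits (equivalently 130 + 228 + 264 + 313 + 405 + 577 + 982).

2899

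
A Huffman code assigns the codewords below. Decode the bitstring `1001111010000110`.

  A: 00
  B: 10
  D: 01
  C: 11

Read left to right; each codeword is recognised as soon as it completes (prefix code):
  10→B | 01→D | 11→C | 10→B | 10→B | 00→A | 01→D | 10→B
Decoded message: BDCBBADB

BDCBBADB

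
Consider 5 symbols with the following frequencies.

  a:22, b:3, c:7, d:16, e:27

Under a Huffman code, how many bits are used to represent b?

Huffman merges, smallest pair first:
b(3) + c(7) → 10
10 + d(16) → 26
a(22) + 26 → 48
e(27) + 48 → 75
The subtree containing b is merged 4 times, so code length = 4.

4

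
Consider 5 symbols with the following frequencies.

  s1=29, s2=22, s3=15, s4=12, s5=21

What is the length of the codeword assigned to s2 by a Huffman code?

2

Huffman merges, smallest pair first:
s4(12) + s3(15) → 27
s5(21) + s2(22) → 43
27 + s1(29) → 56
43 + 56 → 99
The subtree containing s2 is merged 2 times, so code length = 2.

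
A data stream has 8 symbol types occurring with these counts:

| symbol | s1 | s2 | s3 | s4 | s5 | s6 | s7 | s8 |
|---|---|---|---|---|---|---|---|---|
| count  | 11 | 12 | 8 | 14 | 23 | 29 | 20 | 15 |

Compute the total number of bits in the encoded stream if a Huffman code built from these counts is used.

386

Greedily combine the two least-frequent nodes:
combine s3(8), s1(11) → 19
combine s2(12), s4(14) → 26
combine s8(15), 19 → 34
combine s7(20), s5(23) → 43
combine 26, s6(29) → 55
combine 34, 43 → 77
combine 55, 77 → 132
Each symbol's bit-cost is frequency × depth; summing gives 386 bits (equivalently 19 + 26 + 34 + 43 + 55 + 77 + 132).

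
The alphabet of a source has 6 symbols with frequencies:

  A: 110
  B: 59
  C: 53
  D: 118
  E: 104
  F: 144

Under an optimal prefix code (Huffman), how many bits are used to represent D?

2

Repeatedly merge the two smallest:
merge C(53) and B(59): 112
merge E(104) and A(110): 214
merge 112 and D(118): 230
merge F(144) and 214: 358
merge 230 and 358: 588
D sits 2 levels below the root, so its codeword is 2 bits.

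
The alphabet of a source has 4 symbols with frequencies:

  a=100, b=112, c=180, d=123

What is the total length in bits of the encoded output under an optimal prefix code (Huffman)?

Merge the two smallest weights repeatedly:
a(100) + b(112) → 212
d(123) + c(180) → 303
212 + 303 → 515
Each symbol's bit-cost is frequency × depth; summing gives 1030 bits (equivalently 212 + 303 + 515).

1030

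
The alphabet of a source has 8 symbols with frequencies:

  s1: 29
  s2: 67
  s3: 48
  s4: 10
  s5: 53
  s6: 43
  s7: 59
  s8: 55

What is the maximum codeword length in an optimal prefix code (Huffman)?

Merge the two lowest-weight nodes at each step:
merge s4(10) and s1(29): 39
merge 39 and s6(43): 82
merge s3(48) and s5(53): 101
merge s8(55) and s7(59): 114
merge s2(67) and 82: 149
merge 101 and 114: 215
merge 149 and 215: 364
Maximum depth reached is 4.

4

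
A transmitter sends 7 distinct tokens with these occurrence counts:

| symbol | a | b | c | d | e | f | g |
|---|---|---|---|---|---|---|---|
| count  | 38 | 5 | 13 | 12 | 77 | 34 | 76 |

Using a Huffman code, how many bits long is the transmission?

Merge the two smallest weights repeatedly:
b(5) + d(12) → 17
c(13) + 17 → 30
30 + f(34) → 64
a(38) + 64 → 102
g(76) + e(77) → 153
102 + 153 → 255
The encoded length is the sum of every internal node's weight: 17 + 30 + 64 + 102 + 153 + 255 = 621 bits.

621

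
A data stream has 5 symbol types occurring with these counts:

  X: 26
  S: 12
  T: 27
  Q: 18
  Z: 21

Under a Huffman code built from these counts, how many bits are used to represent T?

2

Huffman merges, smallest pair first:
combine S(12), Q(18) → 30
combine Z(21), X(26) → 47
combine T(27), 30 → 57
combine 47, 57 → 104
T sits 2 levels below the root, so its codeword is 2 bits.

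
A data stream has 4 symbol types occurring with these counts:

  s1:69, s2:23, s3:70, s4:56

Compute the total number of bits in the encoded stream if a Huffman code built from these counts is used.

Greedily combine the two least-frequent nodes:
s2(23) + s4(56) → 79
s1(69) + s3(70) → 139
79 + 139 → 218
Each symbol's bit-cost is frequency × depth; summing gives 436 bits (equivalently 79 + 139 + 218).

436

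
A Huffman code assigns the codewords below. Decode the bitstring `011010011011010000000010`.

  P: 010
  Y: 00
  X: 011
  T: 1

Read left to right; each codeword is recognised as soon as it completes (prefix code):
  011→X | 010→P | 011→X | 011→X | 010→P | 00→Y | 00→Y | 00→Y | 010→P
Decoded message: XPXXPYYYP

XPXXPYYYP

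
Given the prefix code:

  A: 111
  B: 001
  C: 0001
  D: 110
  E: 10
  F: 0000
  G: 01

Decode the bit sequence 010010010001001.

Read left to right; each codeword is recognised as soon as it completes (prefix code):
  01→G | 001→B | 001→B | 0001→C | 001→B
Decoded message: GBBCB

GBBCB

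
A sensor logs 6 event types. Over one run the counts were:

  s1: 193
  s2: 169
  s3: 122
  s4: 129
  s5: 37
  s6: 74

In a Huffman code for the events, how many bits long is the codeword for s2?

Huffman merges, smallest pair first:
s5(37) + s6(74) → 111
111 + s3(122) → 233
s4(129) + s2(169) → 298
s1(193) + 233 → 426
298 + 426 → 724
s2 sits 2 levels below the root, so its codeword is 2 bits.

2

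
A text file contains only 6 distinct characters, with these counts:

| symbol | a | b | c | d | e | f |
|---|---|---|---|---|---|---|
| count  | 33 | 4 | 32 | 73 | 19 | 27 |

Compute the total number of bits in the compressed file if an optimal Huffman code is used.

441

Merge the two smallest weights repeatedly:
combine b(4), e(19) → 23
combine 23, f(27) → 50
combine c(32), a(33) → 65
combine 50, 65 → 115
combine d(73), 115 → 188
The encoded length is the sum of every internal node's weight: 23 + 50 + 65 + 115 + 188 = 441 bits.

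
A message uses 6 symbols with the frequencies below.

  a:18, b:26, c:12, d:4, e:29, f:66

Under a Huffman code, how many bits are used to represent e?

3

Huffman merges, smallest pair first:
d(4) + c(12) → 16
16 + a(18) → 34
b(26) + e(29) → 55
34 + 55 → 89
f(66) + 89 → 155
The subtree containing e is merged 3 times, so code length = 3.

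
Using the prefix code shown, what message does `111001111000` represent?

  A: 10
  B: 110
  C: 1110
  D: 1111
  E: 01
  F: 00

CECF

Read left to right; each codeword is recognised as soon as it completes (prefix code):
  1110→C | 01→E | 1110→C | 00→F
Decoded message: CECF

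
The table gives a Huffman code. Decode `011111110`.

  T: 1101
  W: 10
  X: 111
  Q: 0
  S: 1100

Read left to right; each codeword is recognised as soon as it completes (prefix code):
  0→Q | 111→X | 111→X | 10→W
Decoded message: QXXW

QXXW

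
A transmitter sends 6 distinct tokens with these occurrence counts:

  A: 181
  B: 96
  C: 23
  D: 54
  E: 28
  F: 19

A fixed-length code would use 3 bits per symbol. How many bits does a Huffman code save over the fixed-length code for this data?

Fixed-length: 3 bits × 401 symbols = 1203 bits.
Huffman merges:
combine F(19), C(23) → 42
combine E(28), 42 → 70
combine D(54), 70 → 124
combine B(96), 124 → 220
combine A(181), 220 → 401
Huffman total = 42 + 70 + 124 + 220 + 401 = 857 bits.
Saving = 1203 − 857 = 346 bits.

346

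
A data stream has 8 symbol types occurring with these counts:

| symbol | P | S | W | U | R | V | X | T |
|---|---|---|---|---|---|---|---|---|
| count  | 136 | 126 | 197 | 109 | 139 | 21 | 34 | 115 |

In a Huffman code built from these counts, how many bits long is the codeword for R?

Huffman merges, smallest pair first:
V(21) + X(34) → 55
55 + U(109) → 164
T(115) + S(126) → 241
P(136) + R(139) → 275
164 + W(197) → 361
241 + 275 → 516
361 + 516 → 877
The subtree containing R is merged 3 times, so code length = 3.

3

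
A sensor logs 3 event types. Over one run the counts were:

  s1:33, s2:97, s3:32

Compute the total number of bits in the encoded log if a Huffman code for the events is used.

Merge the two smallest weights repeatedly:
s3(32) + s1(33) → 65
65 + s2(97) → 162
Each symbol's bit-cost is frequency × depth; summing gives 227 bits (equivalently 65 + 162).

227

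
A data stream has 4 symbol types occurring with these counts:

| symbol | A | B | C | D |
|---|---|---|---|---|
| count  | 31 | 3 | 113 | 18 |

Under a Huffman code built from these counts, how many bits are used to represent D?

Huffman merges, smallest pair first:
combine B(3), D(18) → 21
combine 21, A(31) → 52
combine 52, C(113) → 165
D sits 3 levels below the root, so its codeword is 3 bits.

3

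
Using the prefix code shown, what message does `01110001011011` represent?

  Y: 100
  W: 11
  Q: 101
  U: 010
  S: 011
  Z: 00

SYUWS

Read left to right; each codeword is recognised as soon as it completes (prefix code):
  011→S | 100→Y | 010→U | 11→W | 011→S
Decoded message: SYUWS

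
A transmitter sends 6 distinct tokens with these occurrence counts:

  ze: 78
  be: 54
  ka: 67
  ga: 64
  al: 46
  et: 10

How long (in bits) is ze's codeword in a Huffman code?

2

Build the tree from the bottom:
combine et(10), al(46) → 56
combine be(54), 56 → 110
combine ga(64), ka(67) → 131
combine ze(78), 110 → 188
combine 131, 188 → 319
The subtree containing ze is merged 2 times, so code length = 2.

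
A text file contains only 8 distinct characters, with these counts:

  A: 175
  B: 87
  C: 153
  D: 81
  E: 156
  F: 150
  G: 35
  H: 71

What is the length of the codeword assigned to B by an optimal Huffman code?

3

Huffman merges, smallest pair first:
G(35) + H(71) → 106
D(81) + B(87) → 168
106 + F(150) → 256
C(153) + E(156) → 309
168 + A(175) → 343
256 + 309 → 565
343 + 565 → 908
B's leaf is at depth 3, giving a 3-bit codeword.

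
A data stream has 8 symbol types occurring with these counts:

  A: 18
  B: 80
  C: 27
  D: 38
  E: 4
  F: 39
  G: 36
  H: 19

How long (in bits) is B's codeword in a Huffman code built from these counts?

Huffman merges, smallest pair first:
combine E(4), A(18) → 22
combine H(19), 22 → 41
combine C(27), G(36) → 63
combine D(38), F(39) → 77
combine 41, 63 → 104
combine 77, B(80) → 157
combine 104, 157 → 261
The subtree containing B is merged 2 times, so code length = 2.

2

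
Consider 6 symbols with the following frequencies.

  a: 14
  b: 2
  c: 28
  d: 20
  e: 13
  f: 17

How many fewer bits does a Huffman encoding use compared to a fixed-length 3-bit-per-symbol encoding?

50

Fixed-length: 3 bits × 94 symbols = 282 bits.
Huffman merges:
b(2) + e(13) → 15
a(14) + 15 → 29
f(17) + d(20) → 37
c(28) + 29 → 57
37 + 57 → 94
Huffman total = 15 + 29 + 37 + 57 + 94 = 232 bits.
Saving = 282 − 232 = 50 bits.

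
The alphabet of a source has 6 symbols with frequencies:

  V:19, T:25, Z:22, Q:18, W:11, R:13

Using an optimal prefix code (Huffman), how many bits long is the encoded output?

Merge the two smallest weights repeatedly:
W(11) + R(13) → 24
Q(18) + V(19) → 37
Z(22) + 24 → 46
T(25) + 37 → 62
46 + 62 → 108
Each symbol's bit-cost is frequency × depth; summing gives 277 bits (equivalently 24 + 37 + 46 + 62 + 108).

277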